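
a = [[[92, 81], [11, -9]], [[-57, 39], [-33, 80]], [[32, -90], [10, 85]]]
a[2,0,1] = -90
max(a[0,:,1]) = 81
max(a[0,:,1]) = 81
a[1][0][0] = -57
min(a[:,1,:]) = -33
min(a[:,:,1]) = -90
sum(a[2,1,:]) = 95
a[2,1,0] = 10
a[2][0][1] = -90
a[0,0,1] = 81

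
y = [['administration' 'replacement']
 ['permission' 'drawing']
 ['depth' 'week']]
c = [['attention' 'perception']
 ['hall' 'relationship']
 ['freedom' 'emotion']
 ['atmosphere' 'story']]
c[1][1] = 'relationship'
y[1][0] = 'permission'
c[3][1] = 'story'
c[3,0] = 'atmosphere'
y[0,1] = 'replacement'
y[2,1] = 'week'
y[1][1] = 'drawing'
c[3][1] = 'story'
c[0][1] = 'perception'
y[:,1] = ['replacement', 'drawing', 'week']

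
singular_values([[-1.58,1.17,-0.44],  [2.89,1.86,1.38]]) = [3.82, 1.79]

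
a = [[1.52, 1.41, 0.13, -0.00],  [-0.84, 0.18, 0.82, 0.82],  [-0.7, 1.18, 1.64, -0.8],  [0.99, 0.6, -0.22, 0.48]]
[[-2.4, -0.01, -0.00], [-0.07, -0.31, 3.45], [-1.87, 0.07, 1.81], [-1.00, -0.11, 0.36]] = a @ [[-0.44, -0.71, -0.24], [-1.19, 0.85, 0.08], [-0.41, -1.01, 1.93], [0.13, -0.28, 2.02]]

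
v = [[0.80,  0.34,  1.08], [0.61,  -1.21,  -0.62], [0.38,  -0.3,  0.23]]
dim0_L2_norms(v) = [1.08, 1.29, 1.27]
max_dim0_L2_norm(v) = 1.29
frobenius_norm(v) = 2.10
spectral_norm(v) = 1.64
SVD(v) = [[0.60, 0.74, -0.3],[-0.80, 0.54, -0.27],[-0.04, 0.4, 0.92]] @ diag([1.638864806111073, 1.3173513453720649, 0.09277704531254996]) @ [[-0.01, 0.72, 0.69],[0.82, -0.39, 0.43],[-0.58, -0.57, 0.58]]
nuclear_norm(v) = 3.05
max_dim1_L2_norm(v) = 1.49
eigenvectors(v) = [[0.24,-0.94,-0.61],[-0.95,-0.16,-0.55],[-0.22,-0.31,0.57]]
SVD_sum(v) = [[-0.01,0.71,0.68],  [0.02,-0.95,-0.91],  [0.00,-0.05,-0.04]] + [[0.80,-0.38,0.42], [0.58,-0.28,0.3], [0.43,-0.21,0.22]] + [[0.02, 0.02, -0.02], [0.01, 0.01, -0.01], [-0.05, -0.05, 0.05]]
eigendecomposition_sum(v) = [[-0.11, 0.31, 0.18], [0.44, -1.23, -0.71], [0.1, -0.28, -0.16]] + [[0.89,  0.00,  0.97],[0.15,  0.00,  0.16],[0.30,  0.00,  0.33]] + [[0.02, 0.02, -0.07], [0.02, 0.02, -0.07], [-0.02, -0.02, 0.07]]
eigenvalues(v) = [-1.51, 1.22, 0.11]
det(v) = -0.20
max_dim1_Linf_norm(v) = 1.21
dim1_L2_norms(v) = [1.39, 1.49, 0.54]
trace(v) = -0.18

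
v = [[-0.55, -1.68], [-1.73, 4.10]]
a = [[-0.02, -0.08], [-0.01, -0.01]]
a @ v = [[0.15, -0.29], [0.02, -0.02]]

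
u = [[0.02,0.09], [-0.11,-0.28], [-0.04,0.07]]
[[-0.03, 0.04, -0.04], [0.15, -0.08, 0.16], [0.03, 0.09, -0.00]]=u@[[-0.94, -1.07, -0.52], [-0.16, 0.7, -0.35]]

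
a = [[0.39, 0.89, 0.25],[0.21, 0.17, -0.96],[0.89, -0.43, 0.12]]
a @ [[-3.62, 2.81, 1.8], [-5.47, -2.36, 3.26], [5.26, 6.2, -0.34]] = [[-4.97, 0.55, 3.52], [-6.74, -5.76, 1.26], [-0.24, 4.26, 0.16]]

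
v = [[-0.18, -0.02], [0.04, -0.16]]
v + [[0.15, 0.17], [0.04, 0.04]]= [[-0.03,0.15], [0.08,-0.12]]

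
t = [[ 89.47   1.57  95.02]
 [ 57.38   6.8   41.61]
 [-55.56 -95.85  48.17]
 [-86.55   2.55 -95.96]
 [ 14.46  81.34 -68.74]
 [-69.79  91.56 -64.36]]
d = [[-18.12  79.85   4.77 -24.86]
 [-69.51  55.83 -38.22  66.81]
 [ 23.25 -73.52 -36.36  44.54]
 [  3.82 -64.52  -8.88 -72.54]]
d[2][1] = -73.52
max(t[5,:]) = 91.56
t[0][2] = 95.02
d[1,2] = -38.22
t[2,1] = -95.85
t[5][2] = -64.36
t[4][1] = 81.34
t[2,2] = 48.17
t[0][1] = 1.57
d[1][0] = -69.51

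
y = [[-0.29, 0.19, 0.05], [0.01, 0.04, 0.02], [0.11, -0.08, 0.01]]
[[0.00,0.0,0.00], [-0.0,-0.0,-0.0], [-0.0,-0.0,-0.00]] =y @ [[-0.02,-0.01,-0.02], [-0.01,-0.01,-0.01], [-0.01,-0.01,-0.01]]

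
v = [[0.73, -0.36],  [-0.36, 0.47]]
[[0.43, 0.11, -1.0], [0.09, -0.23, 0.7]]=v @ [[1.10,-0.14,-1.03], [1.04,-0.59,0.69]]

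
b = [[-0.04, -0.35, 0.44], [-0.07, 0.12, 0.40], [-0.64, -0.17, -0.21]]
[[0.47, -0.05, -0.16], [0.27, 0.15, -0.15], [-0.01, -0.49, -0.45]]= b @ [[-0.14, 0.53, 0.78], [-0.37, 0.50, 0.04], [0.77, 0.33, -0.25]]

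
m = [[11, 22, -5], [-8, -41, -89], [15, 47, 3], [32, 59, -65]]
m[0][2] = -5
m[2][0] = 15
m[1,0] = -8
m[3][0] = 32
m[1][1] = -41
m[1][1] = -41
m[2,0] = 15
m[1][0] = -8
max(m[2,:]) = 47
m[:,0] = [11, -8, 15, 32]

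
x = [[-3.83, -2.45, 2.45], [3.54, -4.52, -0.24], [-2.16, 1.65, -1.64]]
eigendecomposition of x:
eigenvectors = [[-0.67+0.00j, (-0.67-0j), 0.40+0.00j], [-0.05+0.63j, -0.05-0.63j, (0.46+0j)], [(0.03-0.38j), 0.03+0.38j, 0.79+0.00j]]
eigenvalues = [(-4.1+3.72j), (-4.1-3.72j), (-1.79+0j)]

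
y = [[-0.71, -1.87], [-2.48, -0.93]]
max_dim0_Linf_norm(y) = 2.48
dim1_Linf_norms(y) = [1.87, 2.48]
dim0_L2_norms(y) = [2.58, 2.09]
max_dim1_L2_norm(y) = 2.65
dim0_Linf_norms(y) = [2.48, 1.87]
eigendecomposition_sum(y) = [[0.70, -0.58], [-0.77, 0.63]] + [[-1.41,  -1.29], [-1.71,  -1.56]]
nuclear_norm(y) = 4.36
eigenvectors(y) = [[0.67,  0.64], [-0.74,  0.77]]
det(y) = -3.98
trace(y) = -1.64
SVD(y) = [[-0.55, -0.84], [-0.84, 0.55]] @ diag([3.0526655395866524, 1.3028941259442877]) @ [[0.81, 0.59], [-0.59, 0.81]]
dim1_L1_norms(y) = [2.58, 3.41]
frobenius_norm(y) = 3.32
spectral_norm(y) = 3.05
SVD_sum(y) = [[-1.35, -0.99],[-2.06, -1.51]] + [[0.64, -0.88],[-0.42, 0.58]]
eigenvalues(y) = [1.34, -2.98]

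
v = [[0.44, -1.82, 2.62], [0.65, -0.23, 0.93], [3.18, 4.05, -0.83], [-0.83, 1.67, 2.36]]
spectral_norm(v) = 5.53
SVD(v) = [[0.37, -0.59, -0.61],[0.03, -0.26, -0.31],[-0.93, -0.21, -0.28],[-0.04, -0.74, 0.68]] @ diag([5.528570254991729, 3.5123321441819173, 2.2495185806227873]) @ [[-0.49, -0.82, 0.3], [-0.14, -0.27, -0.95], [-0.86, 0.51, -0.02]]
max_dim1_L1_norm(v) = 8.06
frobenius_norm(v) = 6.93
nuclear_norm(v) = 11.29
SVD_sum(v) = [[-1.02, -1.68, 0.62], [-0.07, -0.12, 0.04], [2.53, 4.18, -1.54], [0.12, 0.20, -0.07]] + [[0.28, 0.56, 1.97], [0.13, 0.25, 0.87], [0.10, 0.20, 0.70], [0.36, 0.69, 2.46]] + [[1.17, -0.7, 0.03], [0.6, -0.36, 0.01], [0.55, -0.33, 0.01], [-1.30, 0.78, -0.03]]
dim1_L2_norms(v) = [3.22, 1.16, 5.22, 3.01]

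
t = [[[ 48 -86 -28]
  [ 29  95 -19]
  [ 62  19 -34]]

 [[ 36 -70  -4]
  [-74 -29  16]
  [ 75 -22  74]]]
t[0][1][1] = 95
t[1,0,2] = -4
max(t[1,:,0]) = 75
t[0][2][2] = -34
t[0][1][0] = 29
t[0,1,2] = -19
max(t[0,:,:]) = 95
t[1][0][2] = -4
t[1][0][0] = 36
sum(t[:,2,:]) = 174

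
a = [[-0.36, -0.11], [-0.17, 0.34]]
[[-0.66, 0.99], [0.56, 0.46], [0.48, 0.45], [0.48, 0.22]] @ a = [[0.07, 0.41], [-0.28, 0.09], [-0.25, 0.1], [-0.21, 0.02]]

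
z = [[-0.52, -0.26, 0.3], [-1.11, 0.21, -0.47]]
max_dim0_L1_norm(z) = 1.63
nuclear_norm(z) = 1.83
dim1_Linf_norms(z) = [0.52, 1.11]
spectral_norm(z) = 1.27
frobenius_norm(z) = 1.39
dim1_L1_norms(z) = [1.08, 1.79]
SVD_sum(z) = [[-0.37, 0.04, -0.11],[-1.16, 0.11, -0.34]] + [[-0.15, -0.30, 0.41], [0.05, 0.1, -0.13]]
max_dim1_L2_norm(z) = 1.22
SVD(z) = [[-0.31, -0.95], [-0.95, 0.31]] @ diag([1.272529664280132, 0.5529631574771455]) @ [[0.96, -0.09, 0.28], [0.28, 0.56, -0.78]]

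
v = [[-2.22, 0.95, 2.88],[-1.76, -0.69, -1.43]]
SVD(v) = [[-0.99, 0.1],[0.10, 0.99]] @ diag([3.769974155295849, 2.351849244403508]) @ [[0.54,-0.27,-0.80], [-0.84,-0.25,-0.48]]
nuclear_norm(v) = 6.12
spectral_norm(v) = 3.77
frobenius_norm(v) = 4.44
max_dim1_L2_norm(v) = 3.76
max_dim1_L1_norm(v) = 6.05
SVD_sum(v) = [[-2.02, 1.01, 2.99],  [0.2, -0.1, -0.3]] + [[-0.2, -0.06, -0.11],[-1.96, -0.59, -1.13]]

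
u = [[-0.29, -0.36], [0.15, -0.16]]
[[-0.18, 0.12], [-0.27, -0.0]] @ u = [[0.07,0.05], [0.08,0.1]]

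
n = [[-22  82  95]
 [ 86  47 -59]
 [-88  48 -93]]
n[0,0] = -22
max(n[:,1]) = 82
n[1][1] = 47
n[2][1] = 48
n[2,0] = -88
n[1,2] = -59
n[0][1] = 82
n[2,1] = 48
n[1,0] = 86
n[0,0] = -22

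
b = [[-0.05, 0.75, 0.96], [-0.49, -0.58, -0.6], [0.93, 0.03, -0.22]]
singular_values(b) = [1.5, 1.05, 0.0]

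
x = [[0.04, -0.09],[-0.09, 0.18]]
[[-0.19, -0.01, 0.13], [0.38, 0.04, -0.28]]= x @[[-1.30,-1.07,2.46], [1.48,-0.33,-0.34]]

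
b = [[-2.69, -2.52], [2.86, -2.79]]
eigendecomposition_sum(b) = [[(-1.35+1.37j),(-1.26-1.29j)],[1.43+1.46j,(-1.4+1.32j)]] + [[-1.35-1.37j, (-1.26+1.29j)],  [1.43-1.46j, (-1.4-1.32j)]]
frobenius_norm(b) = 5.44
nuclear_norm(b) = 7.68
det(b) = 14.71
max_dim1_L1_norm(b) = 5.65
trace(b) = -5.48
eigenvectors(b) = [[0.01+0.68j, 0.01-0.68j],[(0.73+0j), 0.73-0.00j]]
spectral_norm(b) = 4.02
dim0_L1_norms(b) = [5.55, 5.31]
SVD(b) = [[-0.25, 0.97], [0.97, 0.25]] @ diag([4.016953047663485, 3.662552144730098]) @ [[0.86, -0.51],[-0.51, -0.86]]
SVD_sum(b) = [[-0.87,0.52], [3.33,-2.0]] + [[-1.82, -3.04], [-0.47, -0.79]]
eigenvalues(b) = [(-2.74+2.68j), (-2.74-2.68j)]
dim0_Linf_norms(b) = [2.86, 2.79]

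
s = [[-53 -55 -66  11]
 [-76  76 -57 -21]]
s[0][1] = -55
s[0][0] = -53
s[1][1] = 76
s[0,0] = -53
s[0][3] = 11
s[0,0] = -53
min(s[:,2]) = -66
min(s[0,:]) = -66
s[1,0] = -76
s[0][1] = -55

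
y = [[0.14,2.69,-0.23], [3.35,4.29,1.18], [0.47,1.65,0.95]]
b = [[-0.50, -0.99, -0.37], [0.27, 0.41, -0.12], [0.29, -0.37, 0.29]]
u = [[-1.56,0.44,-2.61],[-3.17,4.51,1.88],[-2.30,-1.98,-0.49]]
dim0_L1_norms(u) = [7.03, 6.93, 4.98]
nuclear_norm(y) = 8.60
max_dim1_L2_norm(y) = 5.57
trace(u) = 2.46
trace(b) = 0.20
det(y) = -7.58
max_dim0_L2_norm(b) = 1.13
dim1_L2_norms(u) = [3.07, 5.82, 3.07]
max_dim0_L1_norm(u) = 7.03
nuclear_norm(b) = 2.03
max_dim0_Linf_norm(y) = 4.29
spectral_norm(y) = 6.25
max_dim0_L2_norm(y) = 5.33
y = u @ b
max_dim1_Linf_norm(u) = 4.51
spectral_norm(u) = 5.86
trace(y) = 5.38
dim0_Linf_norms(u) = [3.17, 4.51, 2.61]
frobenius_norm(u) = 7.27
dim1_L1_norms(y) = [3.06, 8.82, 3.07]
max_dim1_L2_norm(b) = 1.17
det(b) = 0.16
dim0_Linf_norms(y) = [3.35, 4.29, 1.18]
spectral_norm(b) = 1.25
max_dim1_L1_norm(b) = 1.86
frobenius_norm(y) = 6.49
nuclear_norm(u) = 11.78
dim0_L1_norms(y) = [3.96, 8.63, 2.36]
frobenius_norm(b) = 1.39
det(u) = -48.40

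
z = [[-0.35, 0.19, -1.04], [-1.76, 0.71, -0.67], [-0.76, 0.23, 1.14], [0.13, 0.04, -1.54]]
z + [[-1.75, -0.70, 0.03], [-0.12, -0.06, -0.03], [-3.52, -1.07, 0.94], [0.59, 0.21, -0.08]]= [[-2.1, -0.51, -1.01], [-1.88, 0.65, -0.7], [-4.28, -0.84, 2.08], [0.72, 0.25, -1.62]]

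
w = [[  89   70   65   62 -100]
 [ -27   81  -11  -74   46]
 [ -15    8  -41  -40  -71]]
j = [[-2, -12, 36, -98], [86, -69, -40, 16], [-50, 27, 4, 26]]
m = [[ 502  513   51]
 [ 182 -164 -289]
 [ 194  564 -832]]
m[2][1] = 564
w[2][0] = -15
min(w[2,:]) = -71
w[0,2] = 65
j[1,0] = 86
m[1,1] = -164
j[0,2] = 36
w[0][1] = 70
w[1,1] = 81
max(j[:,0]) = 86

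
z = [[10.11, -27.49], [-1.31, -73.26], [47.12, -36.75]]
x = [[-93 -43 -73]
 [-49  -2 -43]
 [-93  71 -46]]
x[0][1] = -43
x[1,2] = -43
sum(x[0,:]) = -209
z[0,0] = 10.11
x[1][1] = -2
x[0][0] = -93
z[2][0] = 47.12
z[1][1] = -73.26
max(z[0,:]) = 10.11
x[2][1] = 71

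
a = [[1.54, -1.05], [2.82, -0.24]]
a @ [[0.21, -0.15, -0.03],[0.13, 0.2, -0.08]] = [[0.19,-0.44,0.04], [0.56,-0.47,-0.07]]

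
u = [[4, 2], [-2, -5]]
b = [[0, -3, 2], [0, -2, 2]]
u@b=[[0, -16, 12], [0, 16, -14]]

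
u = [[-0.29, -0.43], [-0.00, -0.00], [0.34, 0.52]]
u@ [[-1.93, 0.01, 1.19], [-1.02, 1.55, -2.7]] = [[1.00,-0.67,0.82],[0.0,0.0,0.00],[-1.19,0.81,-1.00]]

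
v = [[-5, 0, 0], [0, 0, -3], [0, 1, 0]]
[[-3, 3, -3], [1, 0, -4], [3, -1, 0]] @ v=[[15, -3, -9], [-5, -4, 0], [-15, 0, 3]]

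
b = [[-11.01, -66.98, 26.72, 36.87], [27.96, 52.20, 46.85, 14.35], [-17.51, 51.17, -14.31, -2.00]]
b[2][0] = -17.51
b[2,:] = [-17.51, 51.17, -14.31, -2.0]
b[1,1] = 52.2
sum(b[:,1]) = 36.39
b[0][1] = -66.98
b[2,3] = -2.0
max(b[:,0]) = 27.96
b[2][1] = 51.17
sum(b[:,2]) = 59.25999999999999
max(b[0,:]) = 36.87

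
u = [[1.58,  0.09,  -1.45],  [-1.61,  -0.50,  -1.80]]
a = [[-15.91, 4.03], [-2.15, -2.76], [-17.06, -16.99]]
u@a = [[-0.59, 30.75], [57.40, 25.47]]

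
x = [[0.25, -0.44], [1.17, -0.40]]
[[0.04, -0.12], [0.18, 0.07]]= x @ [[0.15,0.19], [-0.01,0.37]]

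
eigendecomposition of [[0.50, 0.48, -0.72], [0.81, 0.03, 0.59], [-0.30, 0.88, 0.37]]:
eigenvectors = [[0.48+0.00j, (0.62+0j), 0.62-0.00j], [-0.69+0.00j, (0.26-0.44j), (0.26+0.44j)], [0.55+0.00j, (-0.21-0.56j), -0.21+0.56j]]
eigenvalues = [(-1+0j), (0.95+0.3j), (0.95-0.3j)]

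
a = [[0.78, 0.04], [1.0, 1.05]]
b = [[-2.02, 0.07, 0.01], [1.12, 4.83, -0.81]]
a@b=[[-1.53, 0.25, -0.02],[-0.84, 5.14, -0.84]]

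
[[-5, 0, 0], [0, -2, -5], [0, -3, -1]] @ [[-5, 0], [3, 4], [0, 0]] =[[25, 0], [-6, -8], [-9, -12]]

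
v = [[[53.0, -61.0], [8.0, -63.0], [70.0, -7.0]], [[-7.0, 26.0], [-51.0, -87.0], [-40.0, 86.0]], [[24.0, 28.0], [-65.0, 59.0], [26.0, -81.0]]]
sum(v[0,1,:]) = -55.0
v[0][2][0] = 70.0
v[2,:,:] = [[24.0, 28.0], [-65.0, 59.0], [26.0, -81.0]]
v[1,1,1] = -87.0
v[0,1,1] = -63.0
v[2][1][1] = 59.0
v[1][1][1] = -87.0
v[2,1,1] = 59.0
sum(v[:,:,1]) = -100.0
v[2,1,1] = 59.0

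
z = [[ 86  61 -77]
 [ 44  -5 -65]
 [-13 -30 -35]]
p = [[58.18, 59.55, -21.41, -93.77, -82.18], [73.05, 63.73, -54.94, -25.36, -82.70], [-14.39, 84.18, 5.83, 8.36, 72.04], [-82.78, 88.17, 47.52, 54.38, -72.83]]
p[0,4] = -82.18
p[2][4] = 72.04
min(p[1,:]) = -82.7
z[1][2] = -65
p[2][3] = 8.36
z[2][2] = -35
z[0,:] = [86, 61, -77]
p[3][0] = -82.78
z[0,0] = 86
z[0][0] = 86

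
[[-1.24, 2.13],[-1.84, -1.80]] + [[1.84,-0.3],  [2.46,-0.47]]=[[0.60,1.83], [0.62,-2.27]]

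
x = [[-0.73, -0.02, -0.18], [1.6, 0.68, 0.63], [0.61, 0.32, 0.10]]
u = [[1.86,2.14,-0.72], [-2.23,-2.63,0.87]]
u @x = [[1.63, 1.19, 0.94],[-2.05, -1.47, -1.17]]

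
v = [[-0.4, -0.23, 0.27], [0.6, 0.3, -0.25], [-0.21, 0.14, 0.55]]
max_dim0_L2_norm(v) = 0.75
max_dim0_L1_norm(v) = 1.21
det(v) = 0.02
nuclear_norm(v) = 1.49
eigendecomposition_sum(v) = [[(-0.22+0.11j), -0.17-0.03j, 0.05-0.05j], [(0.31+0j), 0.18+0.13j, -0.08+0.02j], [-0.15-0.02j, -0.08-0.08j, (0.04-0.01j)]] + [[-0.22-0.11j,  -0.17+0.03j,  (0.05+0.05j)], [0.31-0.00j,  0.18-0.13j,  -0.08-0.02j], [-0.15+0.02j,  (-0.08+0.08j),  (0.04+0.01j)]] + [[(0.04+0j),(0.11+0j),(0.17-0j)], [(-0.02-0j),(-0.06-0j),-0.09+0.00j], [(0.1+0j),0.30+0.00j,(0.47-0j)]]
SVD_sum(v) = [[-0.4, -0.15, 0.31], [0.52, 0.19, -0.4], [-0.34, -0.12, 0.26]] + [[-0.03, -0.05, -0.06],[0.06, 0.13, 0.14],[0.13, 0.26, 0.29]] + [[0.02, -0.03, 0.02],[0.02, -0.02, 0.01],[-0.00, 0.00, -0.00]]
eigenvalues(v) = [0.23j, -0.23j, (0.45+0j)]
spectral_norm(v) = 0.97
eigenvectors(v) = [[(-0.51+0.26j), -0.51-0.26j, (0.34+0j)],[0.73+0.00j, (0.73-0j), -0.17+0.00j],[-0.36-0.05j, -0.36+0.05j, (0.92+0j)]]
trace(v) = 0.45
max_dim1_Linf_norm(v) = 0.6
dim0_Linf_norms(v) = [0.6, 0.3, 0.55]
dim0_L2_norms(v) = [0.75, 0.4, 0.66]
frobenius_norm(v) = 1.08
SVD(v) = [[-0.54,0.18,-0.82], [0.71,-0.44,-0.56], [-0.46,-0.88,0.11]] @ diag([0.9722083078819753, 0.46541401598554655, 0.05196921982742716]) @ [[0.76, 0.28, -0.59], [-0.32, -0.63, -0.71], [-0.57, 0.72, -0.39]]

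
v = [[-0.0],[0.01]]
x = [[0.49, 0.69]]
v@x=[[0.00, 0.00], [0.0, 0.01]]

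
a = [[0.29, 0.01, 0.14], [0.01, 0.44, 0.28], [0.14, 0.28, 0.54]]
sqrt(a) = [[0.53, -0.01, 0.12], [-0.01, 0.63, 0.21], [0.12, 0.21, 0.69]]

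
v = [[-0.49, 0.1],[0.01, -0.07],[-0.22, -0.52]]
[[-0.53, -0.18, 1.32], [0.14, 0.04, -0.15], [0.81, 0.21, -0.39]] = v @ [[0.71,0.26,-2.34], [-1.86,-0.52,1.74]]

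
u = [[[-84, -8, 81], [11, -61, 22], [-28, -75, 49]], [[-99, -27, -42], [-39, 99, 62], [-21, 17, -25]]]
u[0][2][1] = -75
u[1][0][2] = -42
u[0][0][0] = -84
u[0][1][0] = 11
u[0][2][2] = 49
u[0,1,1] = -61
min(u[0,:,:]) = -84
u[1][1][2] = 62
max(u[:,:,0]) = 11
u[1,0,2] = -42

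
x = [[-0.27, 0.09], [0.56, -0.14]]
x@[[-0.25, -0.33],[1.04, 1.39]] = [[0.16, 0.21], [-0.29, -0.38]]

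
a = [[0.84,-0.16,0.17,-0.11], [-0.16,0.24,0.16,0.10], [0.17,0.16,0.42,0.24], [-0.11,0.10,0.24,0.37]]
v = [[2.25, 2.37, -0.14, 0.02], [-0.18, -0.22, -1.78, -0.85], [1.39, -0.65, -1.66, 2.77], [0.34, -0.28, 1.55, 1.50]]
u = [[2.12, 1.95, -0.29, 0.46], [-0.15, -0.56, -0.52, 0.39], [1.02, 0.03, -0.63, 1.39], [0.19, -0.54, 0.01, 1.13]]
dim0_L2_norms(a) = [0.88, 0.34, 0.54, 0.47]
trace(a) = 1.87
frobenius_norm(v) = 5.68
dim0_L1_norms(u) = [3.48, 3.08, 1.45, 3.37]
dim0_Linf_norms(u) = [2.12, 1.95, 0.63, 1.39]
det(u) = -0.00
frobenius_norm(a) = 1.18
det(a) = 0.01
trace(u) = 2.06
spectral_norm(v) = 3.79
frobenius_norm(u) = 3.78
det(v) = 3.05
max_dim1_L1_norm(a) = 1.28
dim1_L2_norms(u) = [2.93, 0.87, 1.84, 1.27]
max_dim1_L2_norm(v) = 3.58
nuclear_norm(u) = 5.71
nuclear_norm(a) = 1.87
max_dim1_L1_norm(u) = 4.82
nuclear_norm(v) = 9.86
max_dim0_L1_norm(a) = 1.28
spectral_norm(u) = 3.17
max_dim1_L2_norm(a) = 0.88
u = a @ v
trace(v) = 1.87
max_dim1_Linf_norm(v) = 2.77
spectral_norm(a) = 0.92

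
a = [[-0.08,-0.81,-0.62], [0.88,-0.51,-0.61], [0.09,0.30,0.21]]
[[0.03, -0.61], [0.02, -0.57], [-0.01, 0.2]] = a @ [[-0.01, 0.26], [0.03, -0.76], [-0.08, 1.94]]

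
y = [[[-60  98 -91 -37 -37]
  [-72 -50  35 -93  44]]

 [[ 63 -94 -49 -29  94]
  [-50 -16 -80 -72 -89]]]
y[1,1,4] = -89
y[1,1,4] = -89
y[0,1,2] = 35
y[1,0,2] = -49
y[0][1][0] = -72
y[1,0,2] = -49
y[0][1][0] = -72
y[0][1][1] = -50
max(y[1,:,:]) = 94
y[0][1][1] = -50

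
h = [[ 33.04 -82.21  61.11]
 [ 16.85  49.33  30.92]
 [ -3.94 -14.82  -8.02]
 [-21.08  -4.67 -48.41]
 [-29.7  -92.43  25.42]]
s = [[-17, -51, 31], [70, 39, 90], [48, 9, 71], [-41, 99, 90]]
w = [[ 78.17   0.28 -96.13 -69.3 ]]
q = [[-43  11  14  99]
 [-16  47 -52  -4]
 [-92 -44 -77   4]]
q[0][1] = 11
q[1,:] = [-16, 47, -52, -4]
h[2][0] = -3.94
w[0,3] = -69.3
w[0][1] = 0.28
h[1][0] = 16.85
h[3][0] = -21.08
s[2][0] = 48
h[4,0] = -29.7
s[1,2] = 90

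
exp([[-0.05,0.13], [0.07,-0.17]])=[[0.96, 0.12], [0.06, 0.85]]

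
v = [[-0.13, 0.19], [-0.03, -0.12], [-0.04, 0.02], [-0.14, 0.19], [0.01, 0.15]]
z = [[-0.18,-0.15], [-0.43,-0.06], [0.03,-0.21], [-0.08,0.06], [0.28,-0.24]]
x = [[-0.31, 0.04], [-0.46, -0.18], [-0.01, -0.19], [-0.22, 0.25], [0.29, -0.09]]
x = z + v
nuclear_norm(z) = 0.91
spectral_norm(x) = 0.66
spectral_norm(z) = 0.55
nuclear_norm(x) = 1.04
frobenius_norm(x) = 0.76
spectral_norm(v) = 0.36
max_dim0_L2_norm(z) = 0.55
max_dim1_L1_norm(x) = 0.64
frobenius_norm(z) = 0.66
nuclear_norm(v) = 0.49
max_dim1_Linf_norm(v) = 0.19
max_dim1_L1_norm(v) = 0.33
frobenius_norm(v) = 0.39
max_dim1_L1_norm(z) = 0.52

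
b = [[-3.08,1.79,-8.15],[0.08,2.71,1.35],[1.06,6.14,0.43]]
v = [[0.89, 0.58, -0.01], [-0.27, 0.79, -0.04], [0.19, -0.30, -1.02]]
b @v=[[-4.77,2.07,8.27], [-0.40,1.78,-1.49], [-0.63,5.34,-0.69]]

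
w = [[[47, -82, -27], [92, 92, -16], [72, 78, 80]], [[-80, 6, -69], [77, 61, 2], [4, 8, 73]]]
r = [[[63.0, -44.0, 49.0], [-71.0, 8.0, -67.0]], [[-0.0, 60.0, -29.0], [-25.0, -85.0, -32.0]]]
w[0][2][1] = 78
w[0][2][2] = 80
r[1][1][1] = -85.0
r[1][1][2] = -32.0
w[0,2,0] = 72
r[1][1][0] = -25.0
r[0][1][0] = -71.0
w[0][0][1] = -82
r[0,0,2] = 49.0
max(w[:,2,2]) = 80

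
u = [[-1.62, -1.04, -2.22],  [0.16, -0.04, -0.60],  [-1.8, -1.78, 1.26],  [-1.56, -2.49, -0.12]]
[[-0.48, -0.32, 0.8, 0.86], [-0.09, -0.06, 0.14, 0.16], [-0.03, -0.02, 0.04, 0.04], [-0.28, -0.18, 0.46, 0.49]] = u @ [[0.04,  0.03,  -0.07,  -0.07], [0.08,  0.05,  -0.13,  -0.14], [0.15,  0.1,  -0.25,  -0.27]]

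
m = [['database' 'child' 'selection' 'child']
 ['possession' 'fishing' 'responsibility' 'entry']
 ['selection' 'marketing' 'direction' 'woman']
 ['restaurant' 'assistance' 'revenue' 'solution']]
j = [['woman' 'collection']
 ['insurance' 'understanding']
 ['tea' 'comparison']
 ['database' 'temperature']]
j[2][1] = 'comparison'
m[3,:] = ['restaurant', 'assistance', 'revenue', 'solution']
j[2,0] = 'tea'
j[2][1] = 'comparison'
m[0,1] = 'child'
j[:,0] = ['woman', 'insurance', 'tea', 'database']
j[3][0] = 'database'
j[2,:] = ['tea', 'comparison']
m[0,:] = ['database', 'child', 'selection', 'child']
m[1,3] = 'entry'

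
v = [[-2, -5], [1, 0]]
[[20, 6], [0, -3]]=v @ [[0, -3], [-4, 0]]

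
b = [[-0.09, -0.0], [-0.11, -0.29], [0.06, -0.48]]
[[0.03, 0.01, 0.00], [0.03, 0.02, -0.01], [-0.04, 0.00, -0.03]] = b @[[-0.38,-0.10,-0.05], [0.03,-0.02,0.06]]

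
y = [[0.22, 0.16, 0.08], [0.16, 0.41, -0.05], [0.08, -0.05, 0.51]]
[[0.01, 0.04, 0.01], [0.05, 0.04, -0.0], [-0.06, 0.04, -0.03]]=y @ [[-0.01, 0.07, 0.11], [0.11, 0.09, -0.06], [-0.11, 0.08, -0.09]]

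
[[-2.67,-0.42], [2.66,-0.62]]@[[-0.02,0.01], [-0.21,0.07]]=[[0.14, -0.06], [0.08, -0.02]]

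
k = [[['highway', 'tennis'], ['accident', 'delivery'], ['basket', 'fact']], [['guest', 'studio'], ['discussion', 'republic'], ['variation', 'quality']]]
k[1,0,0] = 'guest'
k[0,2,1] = 'fact'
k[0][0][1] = 'tennis'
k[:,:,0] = [['highway', 'accident', 'basket'], ['guest', 'discussion', 'variation']]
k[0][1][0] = 'accident'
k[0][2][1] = 'fact'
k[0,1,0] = 'accident'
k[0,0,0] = 'highway'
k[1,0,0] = 'guest'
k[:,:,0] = [['highway', 'accident', 'basket'], ['guest', 'discussion', 'variation']]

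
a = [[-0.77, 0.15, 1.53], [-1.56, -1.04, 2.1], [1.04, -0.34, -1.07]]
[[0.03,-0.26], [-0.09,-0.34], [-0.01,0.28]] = a @ [[0.06,0.16], [0.08,-0.07], [0.04,-0.08]]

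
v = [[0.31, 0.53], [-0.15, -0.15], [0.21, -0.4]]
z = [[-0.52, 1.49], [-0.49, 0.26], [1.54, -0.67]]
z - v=[[-0.83, 0.96], [-0.34, 0.41], [1.33, -0.27]]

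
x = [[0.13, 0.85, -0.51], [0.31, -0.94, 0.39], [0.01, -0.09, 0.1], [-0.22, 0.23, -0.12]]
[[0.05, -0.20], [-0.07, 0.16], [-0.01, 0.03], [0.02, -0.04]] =x @ [[-0.03, -0.06], [0.05, -0.09], [-0.03, 0.23]]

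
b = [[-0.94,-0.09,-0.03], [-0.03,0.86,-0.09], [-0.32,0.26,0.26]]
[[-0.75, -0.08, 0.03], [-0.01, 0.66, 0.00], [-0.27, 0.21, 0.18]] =b@[[0.80,  0.01,  -0.06], [0.01,  0.77,  0.06], [-0.06,  0.06,  0.57]]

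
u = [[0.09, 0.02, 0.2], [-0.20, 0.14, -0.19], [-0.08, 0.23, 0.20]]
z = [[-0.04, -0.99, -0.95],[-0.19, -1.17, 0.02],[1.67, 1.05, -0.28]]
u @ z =[[0.33, 0.10, -0.14], [-0.34, -0.17, 0.25], [0.29, 0.02, 0.02]]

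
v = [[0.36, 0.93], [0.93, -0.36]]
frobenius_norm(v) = 1.41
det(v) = -0.99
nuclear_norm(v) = 1.99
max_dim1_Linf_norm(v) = 0.93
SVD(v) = [[-0.36, -0.93],  [-0.93, 0.36]] @ diag([0.9972462083156797, 0.9972462083156797]) @ [[-1.0, -0.0], [-0.00, -1.00]]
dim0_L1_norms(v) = [1.29, 1.29]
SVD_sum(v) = [[0.36, 0.00], [0.93, 0.0]] + [[0.00, 0.93], [0.0, -0.36]]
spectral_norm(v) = 1.00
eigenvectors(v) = [[0.82, -0.57], [0.57, 0.82]]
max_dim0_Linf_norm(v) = 0.93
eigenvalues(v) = [1.0, -1.0]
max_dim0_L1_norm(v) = 1.29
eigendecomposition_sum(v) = [[0.68, 0.46], [0.46, 0.32]] + [[-0.32,0.46], [0.46,-0.68]]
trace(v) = 0.00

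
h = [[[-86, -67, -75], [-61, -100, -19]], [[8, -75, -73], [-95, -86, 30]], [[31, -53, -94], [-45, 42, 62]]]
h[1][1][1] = -86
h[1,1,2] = 30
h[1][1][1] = -86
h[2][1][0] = -45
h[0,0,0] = -86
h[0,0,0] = -86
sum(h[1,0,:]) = -140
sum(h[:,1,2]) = 73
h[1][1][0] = -95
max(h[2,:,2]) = 62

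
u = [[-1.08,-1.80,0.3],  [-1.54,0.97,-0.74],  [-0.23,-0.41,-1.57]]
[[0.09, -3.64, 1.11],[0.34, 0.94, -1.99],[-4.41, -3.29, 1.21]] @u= [[5.25, -4.15, 0.98], [-1.36, 1.12, 2.53], [9.55, 4.25, -0.79]]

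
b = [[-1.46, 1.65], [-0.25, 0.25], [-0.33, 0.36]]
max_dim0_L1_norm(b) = 2.26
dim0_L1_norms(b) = [2.04, 2.26]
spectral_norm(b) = 2.28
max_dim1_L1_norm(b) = 3.11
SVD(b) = [[-0.96, 0.22],[-0.15, -0.92],[-0.21, -0.33]] @ diag([2.284094629358022, 0.02262132042653264]) @ [[0.66, -0.75], [0.75, 0.66]]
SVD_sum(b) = [[-1.46,1.65], [-0.23,0.26], [-0.32,0.36]] + [[0.0, 0.0], [-0.02, -0.01], [-0.01, -0.00]]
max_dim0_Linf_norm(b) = 1.65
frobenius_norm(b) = 2.28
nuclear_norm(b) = 2.31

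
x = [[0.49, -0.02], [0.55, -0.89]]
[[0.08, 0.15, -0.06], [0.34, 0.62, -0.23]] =x@[[0.15, 0.28, -0.11], [-0.29, -0.52, 0.19]]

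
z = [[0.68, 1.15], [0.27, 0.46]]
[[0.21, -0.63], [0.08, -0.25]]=z @ [[-0.13, -0.00], [0.26, -0.55]]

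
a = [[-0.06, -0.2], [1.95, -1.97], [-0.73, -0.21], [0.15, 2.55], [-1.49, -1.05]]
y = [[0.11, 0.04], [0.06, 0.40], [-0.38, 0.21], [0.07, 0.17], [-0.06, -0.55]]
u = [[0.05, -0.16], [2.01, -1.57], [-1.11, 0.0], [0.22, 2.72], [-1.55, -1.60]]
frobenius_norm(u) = 4.49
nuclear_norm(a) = 5.94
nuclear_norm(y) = 1.14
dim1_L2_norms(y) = [0.12, 0.4, 0.43, 0.18, 0.55]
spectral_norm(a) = 3.48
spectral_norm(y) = 0.73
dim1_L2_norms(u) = [0.17, 2.55, 1.11, 2.73, 2.23]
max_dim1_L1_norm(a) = 3.92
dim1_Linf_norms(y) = [0.11, 0.4, 0.38, 0.17, 0.55]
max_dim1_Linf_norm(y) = 0.55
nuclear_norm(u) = 6.31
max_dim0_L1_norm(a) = 5.98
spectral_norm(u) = 3.53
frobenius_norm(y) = 0.84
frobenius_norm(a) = 4.26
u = y + a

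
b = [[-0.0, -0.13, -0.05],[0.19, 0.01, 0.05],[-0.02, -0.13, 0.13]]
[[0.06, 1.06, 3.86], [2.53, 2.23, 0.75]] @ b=[[0.12, -0.50, 0.55], [0.41, -0.4, 0.08]]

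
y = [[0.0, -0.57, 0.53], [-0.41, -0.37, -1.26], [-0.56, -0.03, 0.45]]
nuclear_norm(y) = 2.77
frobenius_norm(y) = 1.74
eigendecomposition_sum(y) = [[-0.24+0.00j, (-0.28-0j), (-0.17-0j)], [-0.48+0.00j, (-0.56-0j), -0.34-0.00j], [-0.11+0.00j, (-0.13-0j), -0.08-0.00j]] + [[0.12+0.28j,(-0.14-0.06j),0.35-0.34j], [(0.03-0.3j),(0.09+0.12j),-0.46+0.13j], [(-0.22+0.09j),0.05-0.11j,0.26+0.28j]] + [[0.12-0.28j, (-0.14+0.06j), 0.35+0.34j], [0.03+0.30j, (0.09-0.12j), (-0.46-0.13j)], [(-0.22-0.09j), 0.05+0.11j, (0.26-0.28j)]]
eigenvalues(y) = [(-0.88+0j), (0.48+0.68j), (0.48-0.68j)]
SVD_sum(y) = [[0.08, 0.05, 0.45], [-0.23, -0.14, -1.32], [0.06, 0.04, 0.34]] + [[-0.34, -0.36, 0.10], [-0.20, -0.21, 0.06], [-0.33, -0.35, 0.09]] + [[0.27, -0.26, -0.02], [0.02, -0.02, -0.00], [-0.29, 0.28, 0.02]]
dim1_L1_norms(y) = [1.1, 2.04, 1.04]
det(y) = -0.61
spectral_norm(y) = 1.46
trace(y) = 0.08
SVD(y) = [[0.31, -0.66, 0.68], [-0.92, -0.39, 0.04], [0.24, -0.64, -0.73]] @ diag([1.4603080370385344, 0.7634923765829965, 0.5477041426357009]) @ [[0.17,0.11,0.98],[0.68,0.71,-0.19],[0.72,-0.70,-0.05]]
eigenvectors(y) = [[(-0.44+0j), -0.63+0.00j, (-0.63-0j)],[-0.87+0.00j, (0.53+0.3j), 0.53-0.30j],[(-0.21+0j), (0.01-0.49j), (0.01+0.49j)]]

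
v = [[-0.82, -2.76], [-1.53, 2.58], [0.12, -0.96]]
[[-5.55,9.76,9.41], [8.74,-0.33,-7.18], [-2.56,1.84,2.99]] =v@ [[-1.55, -3.83, -0.70],[2.47, -2.4, -3.2]]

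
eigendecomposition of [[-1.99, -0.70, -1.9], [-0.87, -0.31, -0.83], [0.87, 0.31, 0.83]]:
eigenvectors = [[-0.85, 0.39, -0.71], [-0.37, 0.65, 0.11], [0.37, -0.65, 0.7]]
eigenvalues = [-1.46, -0.01, -0.0]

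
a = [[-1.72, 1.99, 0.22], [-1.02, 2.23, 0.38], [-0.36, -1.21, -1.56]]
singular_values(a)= [3.76, 1.71, 0.34]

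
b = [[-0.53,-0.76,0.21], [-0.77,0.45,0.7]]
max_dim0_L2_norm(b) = 0.93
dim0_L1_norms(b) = [1.3, 1.21, 0.91]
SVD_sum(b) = [[-0.37, 0.04, 0.3],[-0.84, 0.09, 0.66]] + [[-0.16, -0.80, -0.09], [0.07, 0.36, 0.04]]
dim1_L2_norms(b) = [0.95, 1.13]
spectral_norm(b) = 1.17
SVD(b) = [[0.41, 0.91],[0.91, -0.41]] @ diag([1.174919562729864, 0.8986456593756322]) @ [[-0.78, 0.09, 0.62], [-0.19, -0.98, -0.1]]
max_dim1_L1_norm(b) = 1.92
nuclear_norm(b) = 2.07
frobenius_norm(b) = 1.48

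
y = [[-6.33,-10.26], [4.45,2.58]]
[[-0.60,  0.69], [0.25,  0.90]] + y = [[-6.93, -9.57], [4.70, 3.48]]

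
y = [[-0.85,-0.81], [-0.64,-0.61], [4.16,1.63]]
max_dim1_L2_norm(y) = 4.47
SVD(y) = [[-0.24,  -0.76], [-0.18,  -0.57], [0.96,  -0.3]] @ diag([4.673360677974742, 0.5315072657635584]) @ [[0.92, 0.4], [-0.40, 0.92]]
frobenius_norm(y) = 4.70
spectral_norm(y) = 4.67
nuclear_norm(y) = 5.20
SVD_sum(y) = [[-1.01, -0.44], [-0.76, -0.33], [4.1, 1.77]] + [[0.16, -0.37], [0.12, -0.28], [0.06, -0.14]]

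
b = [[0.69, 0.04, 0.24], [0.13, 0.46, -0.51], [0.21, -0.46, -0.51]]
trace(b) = 0.64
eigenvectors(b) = [[(-0.16+0j), (0.75+0j), (0.75-0j)], [0.40+0.00j, 0.55-0.33j, (0.55+0.33j)], [0.90+0.00j, (-0.08+0.13j), -0.08-0.13j]]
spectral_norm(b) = 0.76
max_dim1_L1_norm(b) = 1.18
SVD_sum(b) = [[-0.02,0.01,0.10],[0.09,-0.04,-0.48],[0.11,-0.04,-0.56]] + [[0.70, -0.05, 0.14],[-0.0, 0.0, -0.00],[0.13, -0.01, 0.03]] + [[0.01, 0.08, -0.0], [0.04, 0.50, -0.03], [-0.03, -0.41, 0.02]]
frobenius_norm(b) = 1.24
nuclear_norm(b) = 2.14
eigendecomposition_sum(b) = [[(-0.02-0j), 0.04-0.00j, 0.11+0.00j], [0.05+0.00j, -0.11+0.00j, -0.27-0.00j], [(0.11+0j), (-0.24+0j), (-0.62-0j)]] + [[0.36-0.50j, -0.00+0.65j, (0.06-0.37j)], [0.04-0.52j, 0.28+0.47j, -0.12-0.30j], [0.05+0.11j, -0.11-0.06j, (0.06+0.05j)]] + [[(0.36+0.5j), (-0-0.65j), 0.06+0.37j], [0.04+0.52j, (0.28-0.47j), (-0.12+0.3j)], [0.05-0.11j, (-0.11+0.06j), (0.06-0.05j)]]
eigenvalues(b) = [(-0.75+0j), (0.7+0.02j), (0.7-0.02j)]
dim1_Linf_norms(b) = [0.69, 0.51, 0.51]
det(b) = -0.36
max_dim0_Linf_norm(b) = 0.69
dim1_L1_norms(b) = [0.97, 1.1, 1.18]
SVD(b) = [[-0.14, 0.98, 0.12],[0.64, -0.0, 0.76],[0.75, 0.18, -0.63]] @ diag([0.7616071708883126, 0.7322041783129081, 0.6507930227903648]) @ [[0.19, -0.07, -0.98], [0.98, -0.06, 0.20], [0.08, 1.00, -0.06]]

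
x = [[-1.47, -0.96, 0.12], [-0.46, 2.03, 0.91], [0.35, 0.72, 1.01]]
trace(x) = 1.57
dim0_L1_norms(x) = [2.28, 3.71, 2.04]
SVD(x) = [[-0.38,-0.9,0.21],  [0.82,-0.43,-0.38],  [0.43,0.03,0.9]] @ diag([2.6186720989271026, 1.6049423569185377, 0.6965748123995685]) @ [[0.13, 0.89, 0.43],[0.96, 0.01, -0.29],[0.27, -0.45, 0.85]]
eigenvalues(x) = [-1.65, 0.7, 2.52]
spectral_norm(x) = 2.62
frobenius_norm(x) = 3.15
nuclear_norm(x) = 4.92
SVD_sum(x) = [[-0.12, -0.88, -0.43], [0.27, 1.92, 0.93], [0.14, 1.0, 0.49]] + [[-1.38, -0.01, 0.43],[-0.66, -0.01, 0.20],[0.04, 0.0, -0.01]] + [[0.04, -0.06, 0.12], [-0.07, 0.12, -0.22], [0.17, -0.28, 0.54]]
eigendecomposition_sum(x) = [[-1.54, -0.44, 0.22], [-0.26, -0.07, 0.04], [0.27, 0.08, -0.04]] + [[0.04, -0.06, 0.17],[-0.08, 0.12, -0.32],[0.13, -0.20, 0.55]] + [[0.03, -0.45, -0.27],[-0.13, 1.99, 1.19],[-0.05, 0.84, 0.5]]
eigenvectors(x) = [[0.97, 0.26, -0.21],  [0.16, -0.48, 0.90],  [-0.17, 0.84, 0.38]]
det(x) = -2.93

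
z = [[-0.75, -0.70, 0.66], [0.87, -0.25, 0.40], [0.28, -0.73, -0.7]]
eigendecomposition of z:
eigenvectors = [[(-0.03-0.55j), -0.03+0.55j, (0.63+0j)], [(-0.68+0j), -0.68-0.00j, -0.27+0.00j], [0.06-0.47j, 0.06+0.47j, (-0.73+0j)]]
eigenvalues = [(-0.24+0.98j), (-0.24-0.98j), (-1.21+0j)]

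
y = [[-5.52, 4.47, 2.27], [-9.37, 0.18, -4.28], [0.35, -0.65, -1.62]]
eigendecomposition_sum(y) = [[-2.82+2.42j,2.25+1.10j,(0.78+2.7j)], [-4.79-1.87j,0.11+3.46j,(-2.79+2.7j)], [0.27-0.44j,(-0.35-0.05j),-0.22-0.32j]] + [[-2.82-2.42j, 2.25-1.10j, 0.78-2.70j],  [-4.79+1.87j, 0.11-3.46j, -2.79-2.70j],  [(0.27+0.44j), -0.35+0.05j, (-0.22+0.32j)]] + [[(0.11-0j), -0.03-0.00j, 0.72+0.00j], [(0.2-0j), -0.05-0.00j, (1.31+0j)], [-0.18+0.00j, 0.04+0.00j, -1.18-0.00j]]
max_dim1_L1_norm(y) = 13.83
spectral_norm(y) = 11.43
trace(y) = -6.96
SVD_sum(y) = [[-5.4, 1.18, -1.28], [-9.44, 2.07, -2.23], [0.1, -0.02, 0.02]] + [[-0.17, 3.17, 3.65], [0.10, -1.82, -2.10], [0.06, -1.09, -1.25]] + [[0.05, 0.12, -0.10], [-0.03, -0.06, 0.05], [0.19, 0.46, -0.39]]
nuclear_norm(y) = 17.91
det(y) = -43.90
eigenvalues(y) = [(-2.92+5.56j), (-2.92-5.56j), (-1.11+0j)]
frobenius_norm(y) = 12.84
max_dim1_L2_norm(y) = 10.3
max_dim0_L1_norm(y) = 15.24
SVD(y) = [[-0.5, 0.83, 0.25], [-0.87, -0.48, -0.13], [0.01, -0.29, 0.96]] @ diag([11.428051151374387, 5.821123455429535, 0.6599004456876084]) @ [[0.95, -0.21, 0.23], [-0.04, 0.65, 0.75], [0.30, 0.73, -0.62]]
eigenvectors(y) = [[(-0.27+0.52j), -0.27-0.52j, -0.38+0.00j], [-0.81+0.00j, -0.81-0.00j, -0.69+0.00j], [0.01-0.08j, 0.01+0.08j, 0.62+0.00j]]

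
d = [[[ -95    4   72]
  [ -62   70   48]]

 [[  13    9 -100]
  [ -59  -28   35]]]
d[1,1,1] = -28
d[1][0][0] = 13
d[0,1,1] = 70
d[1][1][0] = -59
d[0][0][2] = 72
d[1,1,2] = 35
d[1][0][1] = 9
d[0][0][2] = 72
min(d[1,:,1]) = -28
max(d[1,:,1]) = 9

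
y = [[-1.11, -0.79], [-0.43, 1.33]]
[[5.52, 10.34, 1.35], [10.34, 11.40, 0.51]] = y @ [[-8.54, -12.53, -1.21],[5.01, 4.52, -0.01]]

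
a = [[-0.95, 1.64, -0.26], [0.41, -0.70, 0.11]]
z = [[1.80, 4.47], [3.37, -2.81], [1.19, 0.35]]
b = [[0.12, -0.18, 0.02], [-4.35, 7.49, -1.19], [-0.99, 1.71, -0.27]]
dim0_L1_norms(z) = [6.36, 7.63]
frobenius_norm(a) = 2.08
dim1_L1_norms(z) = [6.27, 6.18, 1.54]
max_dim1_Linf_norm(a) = 1.64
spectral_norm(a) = 2.08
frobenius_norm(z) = 6.63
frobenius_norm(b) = 8.97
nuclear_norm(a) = 2.08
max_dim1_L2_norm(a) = 1.91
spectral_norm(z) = 5.30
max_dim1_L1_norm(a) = 2.85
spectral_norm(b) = 8.97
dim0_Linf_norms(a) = [0.95, 1.64, 0.26]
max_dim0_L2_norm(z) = 5.29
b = z @ a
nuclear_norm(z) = 9.29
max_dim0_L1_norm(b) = 9.38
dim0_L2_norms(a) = [1.03, 1.78, 0.28]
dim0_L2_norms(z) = [4.0, 5.29]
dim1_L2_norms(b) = [0.22, 8.74, 1.99]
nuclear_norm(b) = 8.99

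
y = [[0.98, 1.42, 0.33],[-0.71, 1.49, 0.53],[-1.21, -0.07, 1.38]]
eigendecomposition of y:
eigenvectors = [[0.62+0.00j,(0.62-0j),0.42+0.00j],  [0.26+0.40j,(0.26-0.4j),-0.25+0.00j],  [-0.09+0.61j,(-0.09-0.61j),(0.87+0j)]]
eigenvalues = [(1.51+1.24j), (1.51-1.24j), (0.82+0j)]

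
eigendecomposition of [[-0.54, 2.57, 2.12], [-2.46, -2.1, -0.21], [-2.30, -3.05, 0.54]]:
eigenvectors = [[(0.7+0j),0.70-0.00j,0.44+0.00j],[-0.12+0.49j,-0.12-0.49j,-0.42+0.00j],[-0.16+0.48j,-0.16-0.48j,(0.8+0j)]]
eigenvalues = [(-1.49+3.26j), (-1.49-3.26j), (0.88+0j)]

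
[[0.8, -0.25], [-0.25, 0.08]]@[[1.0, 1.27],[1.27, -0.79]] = [[0.48,  1.21], [-0.15,  -0.38]]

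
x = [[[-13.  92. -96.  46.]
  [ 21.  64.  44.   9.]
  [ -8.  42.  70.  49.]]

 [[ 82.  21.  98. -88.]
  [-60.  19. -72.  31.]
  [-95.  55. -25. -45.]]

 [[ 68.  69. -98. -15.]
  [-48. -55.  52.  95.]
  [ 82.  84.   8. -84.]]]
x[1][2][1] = 55.0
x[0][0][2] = -96.0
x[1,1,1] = 19.0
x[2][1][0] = -48.0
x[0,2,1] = 42.0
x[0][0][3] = 46.0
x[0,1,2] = 44.0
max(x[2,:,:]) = 95.0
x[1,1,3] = 31.0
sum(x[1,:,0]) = -73.0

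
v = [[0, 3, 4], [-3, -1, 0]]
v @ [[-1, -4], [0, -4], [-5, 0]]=[[-20, -12], [3, 16]]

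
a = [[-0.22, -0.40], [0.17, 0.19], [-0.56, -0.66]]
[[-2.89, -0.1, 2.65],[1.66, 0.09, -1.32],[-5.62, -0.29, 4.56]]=a @ [[4.3,0.66,-0.97], [4.87,-0.12,-6.09]]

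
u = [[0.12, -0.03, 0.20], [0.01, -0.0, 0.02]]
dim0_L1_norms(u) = [0.13, 0.03, 0.22]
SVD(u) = [[-1.0, -0.09], [-0.09, 1.00]] @ diag([0.23619709134074143, 0.0033066663232696114]) @ [[-0.51, 0.13, -0.85],[-0.39, 0.85, 0.36]]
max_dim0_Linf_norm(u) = 0.2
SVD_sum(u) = [[0.12, -0.03, 0.20], [0.01, -0.00, 0.02]] + [[0.00,-0.00,-0.00],[-0.00,0.00,0.00]]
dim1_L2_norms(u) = [0.24, 0.02]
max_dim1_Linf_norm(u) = 0.2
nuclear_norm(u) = 0.24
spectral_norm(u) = 0.24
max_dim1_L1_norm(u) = 0.35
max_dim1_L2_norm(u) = 0.24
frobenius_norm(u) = 0.24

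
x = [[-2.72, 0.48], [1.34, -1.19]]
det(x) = 2.59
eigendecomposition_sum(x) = [[-2.59,0.66], [1.85,-0.47]] + [[-0.13,  -0.18], [-0.51,  -0.72]]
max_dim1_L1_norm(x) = 3.2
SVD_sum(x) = [[-2.58, 0.88], [1.56, -0.53]] + [[-0.14,-0.4], [-0.22,-0.66]]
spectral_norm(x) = 3.19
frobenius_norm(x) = 3.29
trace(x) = -3.91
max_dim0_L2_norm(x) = 3.03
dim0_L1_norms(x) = [4.06, 1.67]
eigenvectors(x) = [[-0.81,-0.25], [0.58,-0.97]]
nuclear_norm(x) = 4.00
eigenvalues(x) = [-3.06, -0.85]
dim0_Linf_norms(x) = [2.72, 1.19]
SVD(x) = [[-0.86,0.52], [0.52,0.86]] @ diag([3.190563963185282, 0.8128970394972724]) @ [[0.95,-0.32], [-0.32,-0.95]]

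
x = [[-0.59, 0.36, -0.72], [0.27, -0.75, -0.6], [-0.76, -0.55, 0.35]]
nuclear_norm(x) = 3.00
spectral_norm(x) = 1.00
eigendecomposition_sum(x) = [[(0.2+0j), 0.16+0.00j, -0.37-0.00j], [0.16+0.00j, (0.12+0j), (-0.29-0j)], [-0.37+0.00j, -0.29+0.00j, (0.68+0j)]] + [[(-0.4+0.02j), 0.10+0.40j, (-0.17+0.18j)], [(0.06-0.42j), (-0.44+0.03j), (-0.16-0.22j)], [(-0.19-0.17j), -0.13+0.23j, -0.16+0.01j]] + [[(-0.4-0.02j), 0.10-0.40j, (-0.17-0.18j)], [0.06+0.42j, (-0.44-0.03j), -0.16+0.22j], [-0.19+0.17j, -0.13-0.23j, (-0.16-0.01j)]]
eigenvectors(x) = [[(-0.45+0j), -0.11-0.62j, -0.11+0.62j], [-0.35+0.00j, (0.67+0j), 0.67-0.00j], [(0.82+0j), (0.22-0.34j), (0.22+0.34j)]]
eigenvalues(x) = [(1+0j), (-1+0.06j), (-1-0.06j)]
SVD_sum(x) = [[0.18, 0.09, -0.22], [0.22, 0.12, -0.27], [-0.53, -0.29, 0.65]] + [[-0.47, -0.26, -0.5], [-0.32, -0.18, -0.34], [-0.29, -0.16, -0.30]] + [[-0.29, 0.53, -0.0], [0.38, -0.69, 0.00], [0.06, -0.10, 0.0]]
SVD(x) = [[0.29, -0.74, -0.61], [0.36, -0.5, 0.79], [-0.89, -0.45, 0.12]] @ diag([1.0021131859108487, 0.9984781282935042, 0.9964489901360281]) @ [[0.60, 0.32, -0.74], [0.64, 0.36, 0.68], [0.48, -0.88, 0.01]]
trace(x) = -0.99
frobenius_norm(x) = 1.73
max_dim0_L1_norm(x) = 1.67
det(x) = 1.00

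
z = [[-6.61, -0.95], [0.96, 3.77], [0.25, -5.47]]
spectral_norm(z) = 7.31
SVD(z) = [[-0.73,-0.67], [0.46,-0.32], [-0.51,0.66]] @ diag([7.306801609172365, 6.026869024974421]) @ [[0.70,0.71], [0.71,-0.7]]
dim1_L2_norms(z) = [6.68, 3.89, 5.48]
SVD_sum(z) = [[-3.71,-3.79], [2.35,2.4], [-2.61,-2.67]] + [[-2.90, 2.84], [-1.39, 1.37], [2.86, -2.80]]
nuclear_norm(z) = 13.33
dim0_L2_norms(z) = [6.68, 6.71]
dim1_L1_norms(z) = [7.56, 4.73, 5.72]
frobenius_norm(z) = 9.47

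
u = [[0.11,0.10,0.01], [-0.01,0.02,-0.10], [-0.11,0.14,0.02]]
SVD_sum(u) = [[-0.02, 0.03, 0.00],  [-0.01, 0.01, 0.00],  [-0.08, 0.15, 0.01]] + [[0.13, 0.07, 0.01], [-0.01, -0.0, -0.00], [-0.02, -0.01, -0.0]] + [[0.0, 0.0, -0.00],[0.0, 0.01, -0.1],[-0.00, -0.00, 0.01]]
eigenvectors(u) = [[-0.85+0.00j,0.20-0.26j,(0.2+0.26j)], [-0.29+0.00j,(0.08+0.55j),(0.08-0.55j)], [(0.44+0j),(0.76+0j),(0.76-0j)]]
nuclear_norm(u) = 0.43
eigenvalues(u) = [(0.14+0j), (0.01+0.14j), (0.01-0.14j)]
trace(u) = 0.15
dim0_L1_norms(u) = [0.23, 0.26, 0.13]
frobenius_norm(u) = 0.25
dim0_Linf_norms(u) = [0.11, 0.14, 0.1]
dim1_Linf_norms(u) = [0.11, 0.1, 0.14]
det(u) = 0.00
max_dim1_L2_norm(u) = 0.18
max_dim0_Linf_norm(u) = 0.14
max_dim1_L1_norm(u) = 0.27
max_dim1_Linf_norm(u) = 0.14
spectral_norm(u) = 0.18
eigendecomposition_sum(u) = [[0.11+0.00j, 0.05-0.00j, (-0.03-0j)], [(0.04+0j), (0.02-0j), (-0.01-0j)], [-0.05-0.00j, (-0.03+0j), (0.02+0j)]] + [[0.00+0.02j, (0.03-0.03j), 0.02+0.02j], [(-0.02-0.02j), 0.06j, (-0.04+0.01j)], [-0.03+0.03j, 0.08+0.01j, 0.06j]] + [[0.00-0.02j,0.03+0.03j,(0.02-0.02j)], [(-0.02+0.02j),-0.06j,-0.04-0.01j], [-0.03-0.03j,(0.08-0.01j),0.00-0.06j]]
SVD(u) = [[0.20,-0.98,-0.02],[0.08,0.04,-1.0],[0.98,0.19,0.09]] @ diag([0.18077650793919542, 0.1476229437198722, 0.1016234257678291]) @ [[-0.48, 0.87, 0.07], [-0.88, -0.48, -0.07], [-0.02, -0.1, 0.99]]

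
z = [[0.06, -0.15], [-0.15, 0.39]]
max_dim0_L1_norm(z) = 0.54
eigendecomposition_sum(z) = [[0.0, 0.00], [0.0, 0.00]] + [[0.06, -0.15], [-0.15, 0.39]]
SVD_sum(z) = [[0.06, -0.15],[-0.15, 0.39]] + [[0.00,0.00], [0.00,0.00]]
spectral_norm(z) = 0.45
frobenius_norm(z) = 0.45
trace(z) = 0.45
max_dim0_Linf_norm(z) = 0.39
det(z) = 0.00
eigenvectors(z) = [[-0.93, 0.36], [-0.36, -0.93]]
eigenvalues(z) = [0.0, 0.45]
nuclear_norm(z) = 0.45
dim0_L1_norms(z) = [0.21, 0.54]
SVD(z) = [[-0.36,0.93], [0.93,0.36]] @ diag([0.4479910312097775, 0.002008968790222425]) @ [[-0.36, 0.93], [0.93, 0.36]]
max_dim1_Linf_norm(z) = 0.39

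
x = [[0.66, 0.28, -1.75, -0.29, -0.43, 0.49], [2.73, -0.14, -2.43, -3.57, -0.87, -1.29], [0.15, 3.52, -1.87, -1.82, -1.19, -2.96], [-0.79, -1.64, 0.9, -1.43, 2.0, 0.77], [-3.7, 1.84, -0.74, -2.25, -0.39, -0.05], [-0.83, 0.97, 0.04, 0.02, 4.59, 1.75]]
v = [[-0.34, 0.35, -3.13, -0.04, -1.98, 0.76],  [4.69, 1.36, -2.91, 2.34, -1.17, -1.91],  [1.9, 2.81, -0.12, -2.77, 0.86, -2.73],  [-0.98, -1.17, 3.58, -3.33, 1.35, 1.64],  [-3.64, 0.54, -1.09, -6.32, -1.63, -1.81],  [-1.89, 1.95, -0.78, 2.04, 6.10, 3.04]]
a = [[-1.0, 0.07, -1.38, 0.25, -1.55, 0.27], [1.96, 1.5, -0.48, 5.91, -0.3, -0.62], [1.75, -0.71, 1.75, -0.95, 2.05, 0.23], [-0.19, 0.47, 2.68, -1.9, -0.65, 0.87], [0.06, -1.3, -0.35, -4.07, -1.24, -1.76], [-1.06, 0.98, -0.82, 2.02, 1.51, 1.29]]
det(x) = -291.87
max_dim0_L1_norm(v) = 16.84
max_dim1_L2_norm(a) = 6.46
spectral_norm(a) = 8.24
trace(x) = -1.42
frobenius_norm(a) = 10.25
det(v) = 2611.76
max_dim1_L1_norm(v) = 15.8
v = x + a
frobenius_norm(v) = 15.32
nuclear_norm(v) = 31.82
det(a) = -47.63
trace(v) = -1.02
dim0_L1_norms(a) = [6.02, 5.03, 7.46, 15.1, 7.3, 5.04]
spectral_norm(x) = 7.46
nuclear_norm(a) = 19.39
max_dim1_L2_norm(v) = 7.78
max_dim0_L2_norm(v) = 8.27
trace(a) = 0.40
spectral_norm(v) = 9.62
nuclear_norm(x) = 22.98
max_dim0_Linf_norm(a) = 5.91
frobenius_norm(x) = 11.02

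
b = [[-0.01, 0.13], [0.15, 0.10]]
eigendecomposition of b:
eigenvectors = [[-0.81, -0.54], [0.59, -0.84]]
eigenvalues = [-0.11, 0.2]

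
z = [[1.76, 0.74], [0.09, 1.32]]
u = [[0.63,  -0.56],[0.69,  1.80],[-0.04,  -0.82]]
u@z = [[1.06,  -0.27],  [1.38,  2.89],  [-0.14,  -1.11]]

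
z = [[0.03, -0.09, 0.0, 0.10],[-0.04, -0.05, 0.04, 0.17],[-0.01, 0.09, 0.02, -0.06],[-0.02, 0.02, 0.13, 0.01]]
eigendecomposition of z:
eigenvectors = [[(-0.08+0j),0.86+0.00j,(-0.46-0.02j),-0.46+0.02j],[(0.73+0j),(0.34+0j),-0.66+0.00j,-0.66-0.00j],[0.34+0.00j,(0.14+0j),(0.39+0.14j),(0.39-0.14j)],[(0.59+0j),0.34+0.00j,-0.13-0.40j,-0.13+0.40j]]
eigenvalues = [(0.11+0j), (0.03+0j), (-0.07+0.09j), (-0.07-0.09j)]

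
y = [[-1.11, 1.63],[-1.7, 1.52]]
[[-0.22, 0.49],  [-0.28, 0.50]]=y@[[0.11, -0.06], [-0.06, 0.26]]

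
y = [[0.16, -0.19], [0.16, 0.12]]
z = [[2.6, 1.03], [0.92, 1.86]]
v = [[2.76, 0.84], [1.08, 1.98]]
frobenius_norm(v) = 3.66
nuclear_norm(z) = 4.46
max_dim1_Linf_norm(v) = 2.76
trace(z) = 4.46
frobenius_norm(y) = 0.32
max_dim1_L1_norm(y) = 0.35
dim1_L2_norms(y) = [0.25, 0.2]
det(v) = 4.56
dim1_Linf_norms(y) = [0.19, 0.16]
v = y + z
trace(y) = 0.28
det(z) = 3.89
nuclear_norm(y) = 0.45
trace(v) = 4.74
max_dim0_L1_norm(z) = 3.52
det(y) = 0.05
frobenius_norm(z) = 3.48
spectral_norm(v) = 3.41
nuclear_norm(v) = 4.75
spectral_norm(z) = 3.27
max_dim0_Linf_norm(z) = 2.6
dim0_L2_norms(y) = [0.23, 0.22]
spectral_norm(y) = 0.25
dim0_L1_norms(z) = [3.52, 2.89]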